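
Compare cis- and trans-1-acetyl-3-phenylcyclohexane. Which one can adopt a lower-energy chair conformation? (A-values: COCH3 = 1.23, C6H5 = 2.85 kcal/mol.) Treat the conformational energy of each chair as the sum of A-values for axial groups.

At 1,3 positions (parity same): cis → (e,e or a,a); trans → (a,e or e,a).
Best chair for cis: E = 0.00 kcal/mol; best chair for trans: E = 1.23 kcal/mol.
The cis isomer is lower by 1.23 kcal/mol.

cis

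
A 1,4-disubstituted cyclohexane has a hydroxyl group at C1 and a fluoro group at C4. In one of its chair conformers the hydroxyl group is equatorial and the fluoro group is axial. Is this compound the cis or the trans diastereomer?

cis

C1 and C4 have opposite parity, so their axial bonds point in opposite directions.
With opposite-parity carbons, two substituents on the same face are one axial and one equatorial; opposite faces give both axial or both equatorial.
Here the groups are equatorial/axial → same face → cis.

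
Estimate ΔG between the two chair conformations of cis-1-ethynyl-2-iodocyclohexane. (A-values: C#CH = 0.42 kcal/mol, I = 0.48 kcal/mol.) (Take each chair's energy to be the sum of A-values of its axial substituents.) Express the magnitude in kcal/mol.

C1 and C2 have opposite parity, so for the cis isomer the two substituents are one axial and one equatorial in each chair.
Chair I (ethynyl axial, iodo equatorial): E = 0.42 kcal/mol.
Chair II (ethynyl equatorial, iodo axial): E = 0.48 kcal/mol.
ΔE = 0.48 − 0.42 = 0.06 kcal/mol; chair I is more stable.

0.06 kcal/mol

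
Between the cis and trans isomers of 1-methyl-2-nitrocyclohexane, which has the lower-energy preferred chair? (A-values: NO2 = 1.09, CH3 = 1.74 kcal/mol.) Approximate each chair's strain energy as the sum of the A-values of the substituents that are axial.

At 1,2 positions (parity opposite): cis → (a,e or e,a); trans → (e,e or a,a).
Best chair for cis: E = 1.09 kcal/mol; best chair for trans: E = 0.00 kcal/mol.
The trans isomer is lower by 1.09 kcal/mol.

trans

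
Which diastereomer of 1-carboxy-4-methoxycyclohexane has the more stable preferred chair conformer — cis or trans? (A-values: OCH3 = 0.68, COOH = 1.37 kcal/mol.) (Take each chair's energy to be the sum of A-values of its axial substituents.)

trans

At 1,4 positions (parity opposite): cis → (a,e or e,a); trans → (e,e or a,a).
Best chair for cis: E = 0.68 kcal/mol; best chair for trans: E = 0.00 kcal/mol.
The trans isomer is lower by 0.68 kcal/mol.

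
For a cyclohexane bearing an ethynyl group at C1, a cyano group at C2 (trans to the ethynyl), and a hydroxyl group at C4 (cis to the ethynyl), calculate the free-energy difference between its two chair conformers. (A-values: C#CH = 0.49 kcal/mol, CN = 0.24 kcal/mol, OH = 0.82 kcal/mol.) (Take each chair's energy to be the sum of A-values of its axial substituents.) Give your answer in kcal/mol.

Chair I (ethynyl axial, cyano axial, hydroxyl equatorial): E = 0.73 kcal/mol.
Chair II (ethynyl equatorial, cyano equatorial, hydroxyl axial): E = 0.82 kcal/mol.
ΔE = 0.82 − 0.73 = 0.09 kcal/mol; chair I is more stable.

0.09 kcal/mol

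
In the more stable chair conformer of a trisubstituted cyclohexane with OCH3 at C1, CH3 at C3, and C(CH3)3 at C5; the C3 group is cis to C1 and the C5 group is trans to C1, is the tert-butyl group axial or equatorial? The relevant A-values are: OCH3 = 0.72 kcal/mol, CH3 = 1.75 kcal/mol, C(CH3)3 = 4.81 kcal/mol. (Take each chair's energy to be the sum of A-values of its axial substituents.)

Chair I (methoxy axial, methyl axial, tert-butyl equatorial): E = 2.47 kcal/mol.
Chair II (methoxy equatorial, methyl equatorial, tert-butyl axial): E = 4.81 kcal/mol.
Chair I is the more stable (lower-energy) conformer, and in that chair the tert-butyl group is equatorial.

equatorial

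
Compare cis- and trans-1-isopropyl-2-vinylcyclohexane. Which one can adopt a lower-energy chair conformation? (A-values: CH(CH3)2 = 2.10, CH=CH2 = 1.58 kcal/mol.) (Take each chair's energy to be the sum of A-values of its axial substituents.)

trans

At 1,2 positions (parity opposite): cis → (a,e or e,a); trans → (e,e or a,a).
Best chair for cis: E = 1.58 kcal/mol; best chair for trans: E = 0.00 kcal/mol.
The trans isomer is lower by 1.58 kcal/mol.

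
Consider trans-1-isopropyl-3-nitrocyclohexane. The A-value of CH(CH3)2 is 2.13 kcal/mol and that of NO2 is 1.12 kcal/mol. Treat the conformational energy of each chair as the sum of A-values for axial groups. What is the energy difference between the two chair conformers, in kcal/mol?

1.01 kcal/mol

C1 and C3 have the same parity, so for the trans isomer the two substituents are one axial and one equatorial in each chair.
Chair I (isopropyl axial, nitro equatorial): E = 2.13 kcal/mol.
Chair II (isopropyl equatorial, nitro axial): E = 1.12 kcal/mol.
ΔE = 2.13 − 1.12 = 1.01 kcal/mol; chair II is more stable.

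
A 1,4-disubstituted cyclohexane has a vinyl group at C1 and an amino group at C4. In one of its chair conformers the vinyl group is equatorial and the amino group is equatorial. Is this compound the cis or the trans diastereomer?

C1 and C4 have opposite parity, so their axial bonds point in opposite directions.
With opposite-parity carbons, two substituents on the same face are one axial and one equatorial; opposite faces give both axial or both equatorial.
Here the groups are equatorial/equatorial → opposite face → trans.

trans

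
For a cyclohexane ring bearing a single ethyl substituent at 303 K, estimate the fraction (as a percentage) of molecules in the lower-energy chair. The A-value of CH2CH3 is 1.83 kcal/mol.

95.4%

One chair has the ethyl group axial (E = 1.83 kcal/mol) and the other has it equatorial (E = 0).
ΔG = 1.83 kcal/mol between the two chairs.
K = exp(ΔG/RT) with R = 1.987×10⁻³ kcal mol⁻¹ K⁻¹ and T = 303 K gives K ≈ 20.9.
Fraction in the lower-energy chair = K/(K+1) = 95.4%.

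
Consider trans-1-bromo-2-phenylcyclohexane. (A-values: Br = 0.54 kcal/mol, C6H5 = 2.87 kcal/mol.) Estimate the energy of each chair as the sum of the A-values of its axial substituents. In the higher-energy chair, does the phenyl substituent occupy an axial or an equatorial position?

axial

C1 and C2 have opposite parity, so for the trans isomer the two substituents are e,e in one chair and a,a in the other.
Chair I (bromo axial, phenyl axial): E = 3.41 kcal/mol.
Chair II (bromo equatorial, phenyl equatorial): E = 0.00 kcal/mol.
Chair I is the less stable (higher-energy) conformer, and in that chair the phenyl group is axial.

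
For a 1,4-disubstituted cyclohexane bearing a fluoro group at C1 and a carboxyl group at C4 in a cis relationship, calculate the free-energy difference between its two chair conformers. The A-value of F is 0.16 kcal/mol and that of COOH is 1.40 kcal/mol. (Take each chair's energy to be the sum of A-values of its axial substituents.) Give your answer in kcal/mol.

C1 and C4 have opposite parity, so for the cis isomer the two substituents are one axial and one equatorial in each chair.
Chair I (fluoro axial, carboxyl equatorial): E = 0.16 kcal/mol.
Chair II (fluoro equatorial, carboxyl axial): E = 1.40 kcal/mol.
ΔE = 1.40 − 0.16 = 1.24 kcal/mol; chair I is more stable.

1.24 kcal/mol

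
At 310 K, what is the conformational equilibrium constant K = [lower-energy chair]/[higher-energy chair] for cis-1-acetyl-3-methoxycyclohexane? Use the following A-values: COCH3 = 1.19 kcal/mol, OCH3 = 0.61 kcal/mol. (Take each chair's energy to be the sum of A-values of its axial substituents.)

C1 and C3 have the same parity, so for the cis isomer the two substituents are e,e in one chair and a,a in the other.
Chair I (acetyl axial, methoxy axial): E = 1.80 kcal/mol; chair II (acetyl equatorial, methoxy equatorial): E = 0.00 kcal/mol.
ΔG = 1.80 kcal/mol between the two chairs.
K = exp(ΔG/RT) with R = 1.987×10⁻³ kcal mol⁻¹ K⁻¹ and T = 310 K gives K ≈ 18.6.

K ≈ 18.6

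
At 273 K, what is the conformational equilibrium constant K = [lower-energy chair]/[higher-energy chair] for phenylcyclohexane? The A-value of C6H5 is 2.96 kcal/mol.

K ≈ 234

One chair has the phenyl group axial (E = 2.96 kcal/mol) and the other has it equatorial (E = 0).
ΔG = 2.96 kcal/mol between the two chairs.
K = exp(ΔG/RT) with R = 1.987×10⁻³ kcal mol⁻¹ K⁻¹ and T = 273 K gives K ≈ 234.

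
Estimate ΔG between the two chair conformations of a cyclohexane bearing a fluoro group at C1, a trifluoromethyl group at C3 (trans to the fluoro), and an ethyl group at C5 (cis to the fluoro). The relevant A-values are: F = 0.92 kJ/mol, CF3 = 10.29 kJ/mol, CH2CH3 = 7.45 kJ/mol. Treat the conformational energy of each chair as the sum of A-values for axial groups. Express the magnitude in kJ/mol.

1.92 kJ/mol

Chair I (fluoro axial, trifluoromethyl equatorial, ethyl axial): E = 8.37 kJ/mol.
Chair II (fluoro equatorial, trifluoromethyl axial, ethyl equatorial): E = 10.29 kJ/mol.
ΔE = 10.29 − 8.37 = 1.92 kJ/mol; chair I is more stable.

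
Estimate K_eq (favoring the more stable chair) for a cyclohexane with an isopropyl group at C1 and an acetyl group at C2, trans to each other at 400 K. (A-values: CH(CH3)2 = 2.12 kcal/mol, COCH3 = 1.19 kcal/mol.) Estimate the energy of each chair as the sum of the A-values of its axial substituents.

K ≈ 64.4

C1 and C2 have opposite parity, so for the trans isomer the two substituents are e,e in one chair and a,a in the other.
Chair I (isopropyl axial, acetyl axial): E = 3.31 kcal/mol; chair II (isopropyl equatorial, acetyl equatorial): E = 0.00 kcal/mol.
ΔG = 3.31 kcal/mol between the two chairs.
K = exp(ΔG/RT) with R = 1.987×10⁻³ kcal mol⁻¹ K⁻¹ and T = 400 K gives K ≈ 64.4.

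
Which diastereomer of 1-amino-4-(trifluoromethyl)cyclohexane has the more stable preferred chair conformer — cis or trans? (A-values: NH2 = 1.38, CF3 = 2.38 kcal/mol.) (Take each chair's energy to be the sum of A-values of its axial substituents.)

At 1,4 positions (parity opposite): cis → (a,e or e,a); trans → (e,e or a,a).
Best chair for cis: E = 1.38 kcal/mol; best chair for trans: E = 0.00 kcal/mol.
The trans isomer is lower by 1.38 kcal/mol.

trans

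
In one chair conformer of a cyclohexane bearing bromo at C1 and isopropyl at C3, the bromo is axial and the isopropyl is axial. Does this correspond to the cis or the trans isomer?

cis

C1 and C3 have the same parity, so their axial bonds point in the same direction.
With same-parity carbons, two substituents on the same face are both axial or both equatorial; opposite faces give one of each.
Here the groups are axial/axial → same face → cis.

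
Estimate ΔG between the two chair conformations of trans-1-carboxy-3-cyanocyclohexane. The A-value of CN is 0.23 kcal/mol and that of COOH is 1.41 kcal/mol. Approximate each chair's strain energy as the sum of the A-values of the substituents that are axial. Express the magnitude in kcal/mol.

C1 and C3 have the same parity, so for the trans isomer the two substituents are one axial and one equatorial in each chair.
Chair I (cyano axial, carboxyl equatorial): E = 0.23 kcal/mol.
Chair II (cyano equatorial, carboxyl axial): E = 1.41 kcal/mol.
ΔE = 1.41 − 0.23 = 1.18 kcal/mol; chair I is more stable.

1.18 kcal/mol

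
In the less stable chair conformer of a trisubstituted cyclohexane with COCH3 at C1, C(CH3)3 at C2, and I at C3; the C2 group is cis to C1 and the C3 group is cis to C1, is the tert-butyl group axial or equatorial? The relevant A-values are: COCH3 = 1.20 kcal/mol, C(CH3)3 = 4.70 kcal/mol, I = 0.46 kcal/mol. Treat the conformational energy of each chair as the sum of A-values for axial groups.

Chair I (acetyl axial, tert-butyl equatorial, iodo axial): E = 1.66 kcal/mol.
Chair II (acetyl equatorial, tert-butyl axial, iodo equatorial): E = 4.70 kcal/mol.
Chair II is the less stable (higher-energy) conformer, and in that chair the tert-butyl group is axial.

axial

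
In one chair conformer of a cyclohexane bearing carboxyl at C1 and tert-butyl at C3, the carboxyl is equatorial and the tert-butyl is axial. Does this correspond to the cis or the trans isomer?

C1 and C3 have the same parity, so their axial bonds point in the same direction.
With same-parity carbons, two substituents on the same face are both axial or both equatorial; opposite faces give one of each.
Here the groups are equatorial/axial → opposite face → trans.

trans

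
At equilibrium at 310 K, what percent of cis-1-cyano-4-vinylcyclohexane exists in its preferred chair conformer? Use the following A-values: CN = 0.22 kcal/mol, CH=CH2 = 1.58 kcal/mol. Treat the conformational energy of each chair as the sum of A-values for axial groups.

C1 and C4 have opposite parity, so for the cis isomer the two substituents are one axial and one equatorial in each chair.
Chair I (cyano axial, vinyl equatorial): E = 0.22 kcal/mol; chair II (cyano equatorial, vinyl axial): E = 1.58 kcal/mol.
ΔG = 1.36 kcal/mol between the two chairs.
K = exp(ΔG/RT) with R = 1.987×10⁻³ kcal mol⁻¹ K⁻¹ and T = 310 K gives K ≈ 9.1.
Fraction in the lower-energy chair = K/(K+1) = 90.1%.

90.1%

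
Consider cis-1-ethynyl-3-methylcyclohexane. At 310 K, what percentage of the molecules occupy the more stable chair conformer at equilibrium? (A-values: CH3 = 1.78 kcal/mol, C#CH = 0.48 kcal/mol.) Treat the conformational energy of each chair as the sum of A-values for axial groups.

C1 and C3 have the same parity, so for the cis isomer the two substituents are e,e in one chair and a,a in the other.
Chair I (methyl axial, ethynyl axial): E = 2.26 kcal/mol; chair II (methyl equatorial, ethynyl equatorial): E = 0.00 kcal/mol.
ΔG = 2.26 kcal/mol between the two chairs.
K = exp(ΔG/RT) with R = 1.987×10⁻³ kcal mol⁻¹ K⁻¹ and T = 310 K gives K ≈ 39.2.
Fraction in the lower-energy chair = K/(K+1) = 97.5%.

97.5%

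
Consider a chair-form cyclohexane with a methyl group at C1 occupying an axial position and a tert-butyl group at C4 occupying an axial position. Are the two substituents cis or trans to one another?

C1 and C4 have opposite parity, so their axial bonds point in opposite directions.
With opposite-parity carbons, two substituents on the same face are one axial and one equatorial; opposite faces give both axial or both equatorial.
Here the groups are axial/axial → opposite face → trans.

trans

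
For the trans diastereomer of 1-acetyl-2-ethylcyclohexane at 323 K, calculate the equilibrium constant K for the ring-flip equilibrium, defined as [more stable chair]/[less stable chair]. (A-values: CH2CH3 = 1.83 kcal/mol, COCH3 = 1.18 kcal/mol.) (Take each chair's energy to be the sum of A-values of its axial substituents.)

K ≈ 109

C1 and C2 have opposite parity, so for the trans isomer the two substituents are e,e in one chair and a,a in the other.
Chair I (ethyl axial, acetyl axial): E = 3.01 kcal/mol; chair II (ethyl equatorial, acetyl equatorial): E = 0.00 kcal/mol.
ΔG = 3.01 kcal/mol between the two chairs.
K = exp(ΔG/RT) with R = 1.987×10⁻³ kcal mol⁻¹ K⁻¹ and T = 323 K gives K ≈ 109.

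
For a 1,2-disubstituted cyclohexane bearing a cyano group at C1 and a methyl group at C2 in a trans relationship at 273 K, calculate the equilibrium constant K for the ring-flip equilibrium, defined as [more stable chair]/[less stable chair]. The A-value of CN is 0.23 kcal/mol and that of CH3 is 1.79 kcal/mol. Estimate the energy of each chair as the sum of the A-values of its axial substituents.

K ≈ 41.4

C1 and C2 have opposite parity, so for the trans isomer the two substituents are e,e in one chair and a,a in the other.
Chair I (cyano axial, methyl axial): E = 2.02 kcal/mol; chair II (cyano equatorial, methyl equatorial): E = 0.00 kcal/mol.
ΔG = 2.02 kcal/mol between the two chairs.
K = exp(ΔG/RT) with R = 1.987×10⁻³ kcal mol⁻¹ K⁻¹ and T = 273 K gives K ≈ 41.4.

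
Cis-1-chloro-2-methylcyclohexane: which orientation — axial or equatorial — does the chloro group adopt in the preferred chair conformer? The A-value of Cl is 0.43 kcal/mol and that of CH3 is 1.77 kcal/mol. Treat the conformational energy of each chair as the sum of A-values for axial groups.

C1 and C2 have opposite parity, so for the cis isomer the two substituents are one axial and one equatorial in each chair.
Chair I (chloro axial, methyl equatorial): E = 0.43 kcal/mol.
Chair II (chloro equatorial, methyl axial): E = 1.77 kcal/mol.
Chair I is the more stable (lower-energy) conformer, and in that chair the chloro group is axial.

axial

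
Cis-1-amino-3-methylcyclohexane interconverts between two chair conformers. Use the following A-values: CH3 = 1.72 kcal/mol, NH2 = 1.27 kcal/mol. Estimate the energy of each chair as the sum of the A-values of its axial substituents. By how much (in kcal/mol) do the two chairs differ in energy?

C1 and C3 have the same parity, so for the cis isomer the two substituents are e,e in one chair and a,a in the other.
Chair I (methyl axial, amino axial): E = 2.99 kcal/mol.
Chair II (methyl equatorial, amino equatorial): E = 0.00 kcal/mol.
ΔE = 2.99 − 0.00 = 2.99 kcal/mol; chair II is more stable.

2.99 kcal/mol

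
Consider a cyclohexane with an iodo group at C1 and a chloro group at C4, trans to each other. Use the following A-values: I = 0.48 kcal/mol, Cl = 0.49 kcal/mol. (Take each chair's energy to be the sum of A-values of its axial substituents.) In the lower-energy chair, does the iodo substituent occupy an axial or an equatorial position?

equatorial

C1 and C4 have opposite parity, so for the trans isomer the two substituents are e,e in one chair and a,a in the other.
Chair I (iodo axial, chloro axial): E = 0.97 kcal/mol.
Chair II (iodo equatorial, chloro equatorial): E = 0.00 kcal/mol.
Chair II is the more stable (lower-energy) conformer, and in that chair the iodo group is equatorial.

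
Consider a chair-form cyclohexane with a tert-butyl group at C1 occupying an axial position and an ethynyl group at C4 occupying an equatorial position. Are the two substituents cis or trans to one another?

C1 and C4 have opposite parity, so their axial bonds point in opposite directions.
With opposite-parity carbons, two substituents on the same face are one axial and one equatorial; opposite faces give both axial or both equatorial.
Here the groups are axial/equatorial → same face → cis.

cis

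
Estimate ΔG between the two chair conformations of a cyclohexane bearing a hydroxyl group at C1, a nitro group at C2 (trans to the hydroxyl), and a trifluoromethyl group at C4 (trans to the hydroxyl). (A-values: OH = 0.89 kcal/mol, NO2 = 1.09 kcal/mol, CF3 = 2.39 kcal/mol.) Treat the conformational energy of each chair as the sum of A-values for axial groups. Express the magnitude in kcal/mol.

Chair I (hydroxyl axial, nitro axial, trifluoromethyl axial): E = 4.37 kcal/mol.
Chair II (hydroxyl equatorial, nitro equatorial, trifluoromethyl equatorial): E = 0.00 kcal/mol.
ΔE = 4.37 − 0.00 = 4.37 kcal/mol; chair II is more stable.

4.37 kcal/mol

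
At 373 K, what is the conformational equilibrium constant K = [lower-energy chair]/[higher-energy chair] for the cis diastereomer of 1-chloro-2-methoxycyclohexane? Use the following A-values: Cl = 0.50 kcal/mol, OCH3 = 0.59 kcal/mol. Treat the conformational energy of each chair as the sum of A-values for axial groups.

C1 and C2 have opposite parity, so for the cis isomer the two substituents are one axial and one equatorial in each chair.
Chair I (chloro axial, methoxy equatorial): E = 0.50 kcal/mol; chair II (chloro equatorial, methoxy axial): E = 0.59 kcal/mol.
ΔG = 0.09 kcal/mol between the two chairs.
K = exp(ΔG/RT) with R = 1.987×10⁻³ kcal mol⁻¹ K⁻¹ and T = 373 K gives K ≈ 1.13.

K ≈ 1.13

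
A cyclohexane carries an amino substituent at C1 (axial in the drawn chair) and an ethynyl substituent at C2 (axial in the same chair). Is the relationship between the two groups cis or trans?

trans

C1 and C2 have opposite parity, so their axial bonds point in opposite directions.
With opposite-parity carbons, two substituents on the same face are one axial and one equatorial; opposite faces give both axial or both equatorial.
Here the groups are axial/axial → opposite face → trans.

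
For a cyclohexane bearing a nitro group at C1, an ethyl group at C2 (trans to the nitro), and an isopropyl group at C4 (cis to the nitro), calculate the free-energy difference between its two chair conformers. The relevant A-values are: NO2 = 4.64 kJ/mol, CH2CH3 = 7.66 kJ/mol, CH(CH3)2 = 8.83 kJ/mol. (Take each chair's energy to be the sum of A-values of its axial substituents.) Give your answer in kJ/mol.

3.47 kJ/mol

Chair I (nitro axial, ethyl axial, isopropyl equatorial): E = 12.30 kJ/mol.
Chair II (nitro equatorial, ethyl equatorial, isopropyl axial): E = 8.83 kJ/mol.
ΔE = 12.30 − 8.83 = 3.47 kJ/mol; chair II is more stable.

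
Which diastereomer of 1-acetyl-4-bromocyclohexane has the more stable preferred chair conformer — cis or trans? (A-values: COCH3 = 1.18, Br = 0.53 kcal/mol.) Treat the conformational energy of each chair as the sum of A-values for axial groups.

trans

At 1,4 positions (parity opposite): cis → (a,e or e,a); trans → (e,e or a,a).
Best chair for cis: E = 0.53 kcal/mol; best chair for trans: E = 0.00 kcal/mol.
The trans isomer is lower by 0.53 kcal/mol.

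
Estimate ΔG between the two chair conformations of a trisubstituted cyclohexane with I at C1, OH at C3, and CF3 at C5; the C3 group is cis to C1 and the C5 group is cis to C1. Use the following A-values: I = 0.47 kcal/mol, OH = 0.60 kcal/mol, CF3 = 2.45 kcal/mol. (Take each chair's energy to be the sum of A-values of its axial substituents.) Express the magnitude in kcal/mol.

3.52 kcal/mol

Chair I (iodo axial, hydroxyl axial, trifluoromethyl axial): E = 3.52 kcal/mol.
Chair II (iodo equatorial, hydroxyl equatorial, trifluoromethyl equatorial): E = 0.00 kcal/mol.
ΔE = 3.52 − 0.00 = 3.52 kcal/mol; chair II is more stable.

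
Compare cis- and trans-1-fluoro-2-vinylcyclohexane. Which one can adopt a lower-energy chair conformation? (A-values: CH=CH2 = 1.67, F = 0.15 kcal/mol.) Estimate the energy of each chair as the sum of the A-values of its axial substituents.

trans

At 1,2 positions (parity opposite): cis → (a,e or e,a); trans → (e,e or a,a).
Best chair for cis: E = 0.15 kcal/mol; best chair for trans: E = 0.00 kcal/mol.
The trans isomer is lower by 0.15 kcal/mol.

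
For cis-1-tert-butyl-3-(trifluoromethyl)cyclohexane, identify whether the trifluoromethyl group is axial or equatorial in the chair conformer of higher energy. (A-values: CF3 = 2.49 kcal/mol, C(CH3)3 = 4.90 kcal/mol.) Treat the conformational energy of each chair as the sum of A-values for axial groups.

axial

C1 and C3 have the same parity, so for the cis isomer the two substituents are e,e in one chair and a,a in the other.
Chair I (trifluoromethyl axial, tert-butyl axial): E = 7.39 kcal/mol.
Chair II (trifluoromethyl equatorial, tert-butyl equatorial): E = 0.00 kcal/mol.
Chair I is the less stable (higher-energy) conformer, and in that chair the trifluoromethyl group is axial.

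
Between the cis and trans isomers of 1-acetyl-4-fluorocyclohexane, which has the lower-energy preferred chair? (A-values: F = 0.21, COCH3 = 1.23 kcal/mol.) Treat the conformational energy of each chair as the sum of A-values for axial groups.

At 1,4 positions (parity opposite): cis → (a,e or e,a); trans → (e,e or a,a).
Best chair for cis: E = 0.21 kcal/mol; best chair for trans: E = 0.00 kcal/mol.
The trans isomer is lower by 0.21 kcal/mol.

trans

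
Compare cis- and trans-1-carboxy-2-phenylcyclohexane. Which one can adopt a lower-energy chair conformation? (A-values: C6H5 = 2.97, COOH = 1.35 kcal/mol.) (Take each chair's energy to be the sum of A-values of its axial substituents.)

At 1,2 positions (parity opposite): cis → (a,e or e,a); trans → (e,e or a,a).
Best chair for cis: E = 1.35 kcal/mol; best chair for trans: E = 0.00 kcal/mol.
The trans isomer is lower by 1.35 kcal/mol.

trans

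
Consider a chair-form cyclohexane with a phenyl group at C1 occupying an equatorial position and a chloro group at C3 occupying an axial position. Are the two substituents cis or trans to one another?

trans

C1 and C3 have the same parity, so their axial bonds point in the same direction.
With same-parity carbons, two substituents on the same face are both axial or both equatorial; opposite faces give one of each.
Here the groups are equatorial/axial → opposite face → trans.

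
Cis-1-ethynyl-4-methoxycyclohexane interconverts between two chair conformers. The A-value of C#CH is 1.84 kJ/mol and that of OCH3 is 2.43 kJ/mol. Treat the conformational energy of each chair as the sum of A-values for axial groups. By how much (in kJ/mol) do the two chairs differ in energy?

0.59 kJ/mol

C1 and C4 have opposite parity, so for the cis isomer the two substituents are one axial and one equatorial in each chair.
Chair I (ethynyl axial, methoxy equatorial): E = 1.84 kJ/mol.
Chair II (ethynyl equatorial, methoxy axial): E = 2.43 kJ/mol.
ΔE = 2.43 − 1.84 = 0.59 kJ/mol; chair I is more stable.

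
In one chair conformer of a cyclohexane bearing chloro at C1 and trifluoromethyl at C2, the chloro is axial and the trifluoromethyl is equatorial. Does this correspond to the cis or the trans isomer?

cis

C1 and C2 have opposite parity, so their axial bonds point in opposite directions.
With opposite-parity carbons, two substituents on the same face are one axial and one equatorial; opposite faces give both axial or both equatorial.
Here the groups are axial/equatorial → same face → cis.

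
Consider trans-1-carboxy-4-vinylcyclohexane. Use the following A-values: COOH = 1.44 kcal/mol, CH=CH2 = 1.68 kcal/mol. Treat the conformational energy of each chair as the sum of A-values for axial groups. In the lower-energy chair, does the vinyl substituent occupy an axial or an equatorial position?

equatorial

C1 and C4 have opposite parity, so for the trans isomer the two substituents are e,e in one chair and a,a in the other.
Chair I (carboxyl axial, vinyl axial): E = 3.12 kcal/mol.
Chair II (carboxyl equatorial, vinyl equatorial): E = 0.00 kcal/mol.
Chair II is the more stable (lower-energy) conformer, and in that chair the vinyl group is equatorial.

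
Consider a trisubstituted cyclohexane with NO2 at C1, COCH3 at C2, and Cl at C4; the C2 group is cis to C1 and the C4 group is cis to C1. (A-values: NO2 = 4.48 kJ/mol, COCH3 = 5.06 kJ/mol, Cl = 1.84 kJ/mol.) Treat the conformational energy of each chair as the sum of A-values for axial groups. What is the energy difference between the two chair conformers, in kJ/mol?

Chair I (nitro axial, acetyl equatorial, chloro equatorial): E = 4.48 kJ/mol.
Chair II (nitro equatorial, acetyl axial, chloro axial): E = 6.90 kJ/mol.
ΔE = 6.90 − 4.48 = 2.42 kJ/mol; chair I is more stable.

2.42 kJ/mol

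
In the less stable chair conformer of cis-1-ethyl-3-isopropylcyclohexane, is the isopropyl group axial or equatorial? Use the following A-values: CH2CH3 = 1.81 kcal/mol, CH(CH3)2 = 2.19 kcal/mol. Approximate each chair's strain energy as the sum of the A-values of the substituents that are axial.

axial

C1 and C3 have the same parity, so for the cis isomer the two substituents are e,e in one chair and a,a in the other.
Chair I (ethyl axial, isopropyl axial): E = 4.00 kcal/mol.
Chair II (ethyl equatorial, isopropyl equatorial): E = 0.00 kcal/mol.
Chair I is the less stable (higher-energy) conformer, and in that chair the isopropyl group is axial.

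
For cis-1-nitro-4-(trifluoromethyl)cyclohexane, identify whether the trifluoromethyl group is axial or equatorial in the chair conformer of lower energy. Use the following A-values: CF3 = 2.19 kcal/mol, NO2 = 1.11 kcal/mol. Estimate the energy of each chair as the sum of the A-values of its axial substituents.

C1 and C4 have opposite parity, so for the cis isomer the two substituents are one axial and one equatorial in each chair.
Chair I (trifluoromethyl axial, nitro equatorial): E = 2.19 kcal/mol.
Chair II (trifluoromethyl equatorial, nitro axial): E = 1.11 kcal/mol.
Chair II is the more stable (lower-energy) conformer, and in that chair the trifluoromethyl group is equatorial.

equatorial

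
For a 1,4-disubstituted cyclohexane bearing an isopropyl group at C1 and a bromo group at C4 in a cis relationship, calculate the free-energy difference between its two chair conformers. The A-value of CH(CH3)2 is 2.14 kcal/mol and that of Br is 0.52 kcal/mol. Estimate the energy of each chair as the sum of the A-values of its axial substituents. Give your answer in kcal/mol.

C1 and C4 have opposite parity, so for the cis isomer the two substituents are one axial and one equatorial in each chair.
Chair I (isopropyl axial, bromo equatorial): E = 2.14 kcal/mol.
Chair II (isopropyl equatorial, bromo axial): E = 0.52 kcal/mol.
ΔE = 2.14 − 0.52 = 1.62 kcal/mol; chair II is more stable.

1.62 kcal/mol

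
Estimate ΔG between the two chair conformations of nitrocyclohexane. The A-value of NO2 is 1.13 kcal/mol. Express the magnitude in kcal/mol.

1.13 kcal/mol

A monosubstituted cyclohexane has one chair with the nitro group axial (E = A = 1.13 kcal/mol) and one with it equatorial (E = 0).
ΔE = 1.13 − 0 = 1.13 kcal/mol.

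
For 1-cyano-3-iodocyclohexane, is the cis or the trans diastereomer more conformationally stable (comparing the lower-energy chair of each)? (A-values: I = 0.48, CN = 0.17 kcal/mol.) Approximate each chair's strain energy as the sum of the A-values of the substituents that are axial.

cis

At 1,3 positions (parity same): cis → (e,e or a,a); trans → (a,e or e,a).
Best chair for cis: E = 0.00 kcal/mol; best chair for trans: E = 0.17 kcal/mol.
The cis isomer is lower by 0.17 kcal/mol.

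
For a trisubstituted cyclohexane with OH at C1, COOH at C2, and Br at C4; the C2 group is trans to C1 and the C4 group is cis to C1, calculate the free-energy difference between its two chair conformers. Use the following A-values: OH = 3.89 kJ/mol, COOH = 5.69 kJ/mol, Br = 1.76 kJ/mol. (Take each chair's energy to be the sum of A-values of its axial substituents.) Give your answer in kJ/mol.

7.82 kJ/mol

Chair I (hydroxyl axial, carboxyl axial, bromo equatorial): E = 9.58 kJ/mol.
Chair II (hydroxyl equatorial, carboxyl equatorial, bromo axial): E = 1.76 kJ/mol.
ΔE = 9.58 − 1.76 = 7.82 kJ/mol; chair II is more stable.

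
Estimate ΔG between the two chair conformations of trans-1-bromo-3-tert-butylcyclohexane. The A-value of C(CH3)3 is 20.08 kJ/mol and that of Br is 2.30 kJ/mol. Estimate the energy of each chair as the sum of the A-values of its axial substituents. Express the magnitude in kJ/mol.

17.78 kJ/mol

C1 and C3 have the same parity, so for the trans isomer the two substituents are one axial and one equatorial in each chair.
Chair I (tert-butyl axial, bromo equatorial): E = 20.08 kJ/mol.
Chair II (tert-butyl equatorial, bromo axial): E = 2.30 kJ/mol.
ΔE = 20.08 − 2.30 = 17.78 kJ/mol; chair II is more stable.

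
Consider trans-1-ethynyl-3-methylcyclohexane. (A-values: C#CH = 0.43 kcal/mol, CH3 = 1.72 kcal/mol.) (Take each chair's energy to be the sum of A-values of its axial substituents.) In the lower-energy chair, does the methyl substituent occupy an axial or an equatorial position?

equatorial

C1 and C3 have the same parity, so for the trans isomer the two substituents are one axial and one equatorial in each chair.
Chair I (ethynyl axial, methyl equatorial): E = 0.43 kcal/mol.
Chair II (ethynyl equatorial, methyl axial): E = 1.72 kcal/mol.
Chair I is the more stable (lower-energy) conformer, and in that chair the methyl group is equatorial.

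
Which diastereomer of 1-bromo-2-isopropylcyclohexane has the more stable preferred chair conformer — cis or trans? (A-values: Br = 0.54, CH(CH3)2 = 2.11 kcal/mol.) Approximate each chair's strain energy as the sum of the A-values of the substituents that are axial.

At 1,2 positions (parity opposite): cis → (a,e or e,a); trans → (e,e or a,a).
Best chair for cis: E = 0.54 kcal/mol; best chair for trans: E = 0.00 kcal/mol.
The trans isomer is lower by 0.54 kcal/mol.

trans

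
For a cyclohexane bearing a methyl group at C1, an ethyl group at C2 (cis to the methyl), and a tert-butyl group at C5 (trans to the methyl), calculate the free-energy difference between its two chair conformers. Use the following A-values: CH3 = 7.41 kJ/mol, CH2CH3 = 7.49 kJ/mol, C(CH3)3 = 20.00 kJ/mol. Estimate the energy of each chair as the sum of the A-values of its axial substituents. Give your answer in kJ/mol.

20.08 kJ/mol

Chair I (methyl axial, ethyl equatorial, tert-butyl equatorial): E = 7.41 kJ/mol.
Chair II (methyl equatorial, ethyl axial, tert-butyl axial): E = 27.49 kJ/mol.
ΔE = 27.49 − 7.41 = 20.08 kJ/mol; chair I is more stable.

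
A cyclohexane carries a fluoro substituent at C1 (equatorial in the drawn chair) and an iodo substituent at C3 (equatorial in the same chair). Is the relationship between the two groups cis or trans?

C1 and C3 have the same parity, so their axial bonds point in the same direction.
With same-parity carbons, two substituents on the same face are both axial or both equatorial; opposite faces give one of each.
Here the groups are equatorial/equatorial → same face → cis.

cis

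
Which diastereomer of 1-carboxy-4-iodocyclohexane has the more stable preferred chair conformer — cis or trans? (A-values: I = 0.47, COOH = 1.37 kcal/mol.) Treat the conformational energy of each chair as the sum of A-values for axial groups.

trans

At 1,4 positions (parity opposite): cis → (a,e or e,a); trans → (e,e or a,a).
Best chair for cis: E = 0.47 kcal/mol; best chair for trans: E = 0.00 kcal/mol.
The trans isomer is lower by 0.47 kcal/mol.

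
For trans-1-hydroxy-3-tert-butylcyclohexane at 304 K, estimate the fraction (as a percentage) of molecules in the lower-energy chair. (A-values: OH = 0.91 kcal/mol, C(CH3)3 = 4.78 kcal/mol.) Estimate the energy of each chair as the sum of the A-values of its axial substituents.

99.8%

C1 and C3 have the same parity, so for the trans isomer the two substituents are one axial and one equatorial in each chair.
Chair I (hydroxyl axial, tert-butyl equatorial): E = 0.91 kcal/mol; chair II (hydroxyl equatorial, tert-butyl axial): E = 4.78 kcal/mol.
ΔG = 3.87 kcal/mol between the two chairs.
K = exp(ΔG/RT) with R = 1.987×10⁻³ kcal mol⁻¹ K⁻¹ and T = 304 K gives K ≈ 606.
Fraction in the lower-energy chair = K/(K+1) = 99.8%.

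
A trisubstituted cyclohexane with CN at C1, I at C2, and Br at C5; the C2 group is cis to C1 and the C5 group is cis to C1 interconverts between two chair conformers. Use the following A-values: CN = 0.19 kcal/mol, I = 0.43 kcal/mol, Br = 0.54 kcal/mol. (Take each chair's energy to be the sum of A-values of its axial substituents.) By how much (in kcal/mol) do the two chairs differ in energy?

Chair I (cyano axial, iodo equatorial, bromo axial): E = 0.73 kcal/mol.
Chair II (cyano equatorial, iodo axial, bromo equatorial): E = 0.43 kcal/mol.
ΔE = 0.73 − 0.43 = 0.30 kcal/mol; chair II is more stable.

0.30 kcal/mol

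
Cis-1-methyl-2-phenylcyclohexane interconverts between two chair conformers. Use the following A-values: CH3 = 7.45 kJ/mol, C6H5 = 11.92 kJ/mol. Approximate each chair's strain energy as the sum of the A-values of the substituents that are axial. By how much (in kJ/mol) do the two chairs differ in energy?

4.47 kJ/mol

C1 and C2 have opposite parity, so for the cis isomer the two substituents are one axial and one equatorial in each chair.
Chair I (methyl axial, phenyl equatorial): E = 7.45 kJ/mol.
Chair II (methyl equatorial, phenyl axial): E = 11.92 kJ/mol.
ΔE = 11.92 − 7.45 = 4.47 kJ/mol; chair I is more stable.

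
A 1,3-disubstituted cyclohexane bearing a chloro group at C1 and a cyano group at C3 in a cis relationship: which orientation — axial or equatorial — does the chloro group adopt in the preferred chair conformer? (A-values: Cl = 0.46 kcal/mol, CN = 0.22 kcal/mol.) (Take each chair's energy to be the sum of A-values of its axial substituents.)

C1 and C3 have the same parity, so for the cis isomer the two substituents are e,e in one chair and a,a in the other.
Chair I (chloro axial, cyano axial): E = 0.68 kcal/mol.
Chair II (chloro equatorial, cyano equatorial): E = 0.00 kcal/mol.
Chair II is the more stable (lower-energy) conformer, and in that chair the chloro group is equatorial.

equatorial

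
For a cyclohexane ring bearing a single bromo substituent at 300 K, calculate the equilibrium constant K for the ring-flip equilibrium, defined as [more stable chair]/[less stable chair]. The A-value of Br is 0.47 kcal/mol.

One chair has the bromo group axial (E = 0.47 kcal/mol) and the other has it equatorial (E = 0).
ΔG = 0.47 kcal/mol between the two chairs.
K = exp(ΔG/RT) with R = 1.987×10⁻³ kcal mol⁻¹ K⁻¹ and T = 300 K gives K ≈ 2.2.

K ≈ 2.20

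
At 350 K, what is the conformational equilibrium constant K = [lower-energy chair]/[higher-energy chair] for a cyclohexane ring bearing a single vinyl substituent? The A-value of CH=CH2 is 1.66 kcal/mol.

K ≈ 10.9

One chair has the vinyl group axial (E = 1.66 kcal/mol) and the other has it equatorial (E = 0).
ΔG = 1.66 kcal/mol between the two chairs.
K = exp(ΔG/RT) with R = 1.987×10⁻³ kcal mol⁻¹ K⁻¹ and T = 350 K gives K ≈ 10.9.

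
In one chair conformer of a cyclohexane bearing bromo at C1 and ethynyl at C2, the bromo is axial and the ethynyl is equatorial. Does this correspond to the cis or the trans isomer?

C1 and C2 have opposite parity, so their axial bonds point in opposite directions.
With opposite-parity carbons, two substituents on the same face are one axial and one equatorial; opposite faces give both axial or both equatorial.
Here the groups are axial/equatorial → same face → cis.

cis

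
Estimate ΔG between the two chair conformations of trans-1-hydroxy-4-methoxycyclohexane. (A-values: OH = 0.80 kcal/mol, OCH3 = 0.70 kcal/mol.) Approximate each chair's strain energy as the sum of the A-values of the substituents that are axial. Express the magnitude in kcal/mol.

1.50 kcal/mol

C1 and C4 have opposite parity, so for the trans isomer the two substituents are e,e in one chair and a,a in the other.
Chair I (hydroxyl axial, methoxy axial): E = 1.50 kcal/mol.
Chair II (hydroxyl equatorial, methoxy equatorial): E = 0.00 kcal/mol.
ΔE = 1.50 − 0.00 = 1.50 kcal/mol; chair II is more stable.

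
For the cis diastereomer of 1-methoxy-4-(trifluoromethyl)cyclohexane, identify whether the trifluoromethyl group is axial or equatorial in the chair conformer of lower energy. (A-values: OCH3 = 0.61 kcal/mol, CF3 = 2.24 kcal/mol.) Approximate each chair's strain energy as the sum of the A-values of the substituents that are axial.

C1 and C4 have opposite parity, so for the cis isomer the two substituents are one axial and one equatorial in each chair.
Chair I (methoxy axial, trifluoromethyl equatorial): E = 0.61 kcal/mol.
Chair II (methoxy equatorial, trifluoromethyl axial): E = 2.24 kcal/mol.
Chair I is the more stable (lower-energy) conformer, and in that chair the trifluoromethyl group is equatorial.

equatorial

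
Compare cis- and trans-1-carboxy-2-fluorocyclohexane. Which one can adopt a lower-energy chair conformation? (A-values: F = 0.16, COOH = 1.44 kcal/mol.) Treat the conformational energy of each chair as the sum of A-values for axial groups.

At 1,2 positions (parity opposite): cis → (a,e or e,a); trans → (e,e or a,a).
Best chair for cis: E = 0.16 kcal/mol; best chair for trans: E = 0.00 kcal/mol.
The trans isomer is lower by 0.16 kcal/mol.

trans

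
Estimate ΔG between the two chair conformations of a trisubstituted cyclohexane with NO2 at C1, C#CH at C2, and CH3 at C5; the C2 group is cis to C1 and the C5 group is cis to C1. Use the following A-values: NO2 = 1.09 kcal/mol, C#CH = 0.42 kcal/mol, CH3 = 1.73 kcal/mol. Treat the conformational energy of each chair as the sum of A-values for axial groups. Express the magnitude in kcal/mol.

Chair I (nitro axial, ethynyl equatorial, methyl axial): E = 2.82 kcal/mol.
Chair II (nitro equatorial, ethynyl axial, methyl equatorial): E = 0.42 kcal/mol.
ΔE = 2.82 − 0.42 = 2.40 kcal/mol; chair II is more stable.

2.40 kcal/mol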